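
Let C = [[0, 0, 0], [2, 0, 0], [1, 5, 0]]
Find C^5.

[[0, 0, 0], [0, 0, 0], [0, 0, 0]]

C is strictly triangular, hence nilpotent: C^3 = 0, so C^5 = 0.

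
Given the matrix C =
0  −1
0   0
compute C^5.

C is strictly triangular, hence nilpotent: C^2 = 0, so C^5 = 0.

[[0, 0], [0, 0]]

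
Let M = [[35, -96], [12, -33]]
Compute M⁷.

[[19691, -52512], [6564, -17505]]

tr M = 2 and det M = -3, so the characteristic polynomial is λ² − (2)λ + (-3) with roots 3 and -1.
Eigenvectors give P = [[3, -8], [1, -3]] with P⁻¹ = [[3, -8], [1, -3]], and M = P·diag(3, -1)·P⁻¹.
Then M⁷ = P·diag(2187, -1)·P⁻¹ = [[6561, 8], [2187, 3]] · [[3, -8], [1, -3]] = [[19691, -52512], [6564, -17505]].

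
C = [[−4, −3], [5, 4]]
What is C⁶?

[[1, 0], [0, 1]]

C² = I (check: tr C = 0 and det C = −1), so C⁶ = I since 6 is even.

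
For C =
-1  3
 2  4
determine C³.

[[11, 57], [38, 106]]

C² = [[7, 9], [6, 22]]
C³ = [[11, 57], [38, 106]]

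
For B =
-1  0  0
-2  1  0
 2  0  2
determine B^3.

[[-1, 0, 0], [-2, 1, 0], [6, 0, 8]]

B^2 = [[1, 0, 0], [0, 1, 0], [2, 0, 4]]
B^3 = [[-1, 0, 0], [-2, 1, 0], [6, 0, 8]]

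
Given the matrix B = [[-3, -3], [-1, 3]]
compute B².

[[12, 0], [0, 12]]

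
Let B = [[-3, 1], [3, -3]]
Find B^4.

B^2 = [[12, -6], [-18, 12]]
B^3 = [[-54, 30], [90, -54]]
B^4 = [[252, -144], [-432, 252]]

[[252, -144], [-432, 252]]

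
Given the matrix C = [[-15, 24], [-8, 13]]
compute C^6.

[[2913, -4368], [1456, -2183]]

tr C = -2 and det C = -3, so the characteristic polynomial is λ² − (-2)λ + (-3) with roots 1 and -3.
Eigenvectors give P = [[-3, 2], [-2, 1]] with P⁻¹ = [[1, -2], [2, -3]], and C = P·diag(1, -3)·P⁻¹.
Then C^6 = P·diag(1, 729)·P⁻¹ = [[-3, 1458], [-2, 729]] · [[1, -2], [2, -3]] = [[2913, -4368], [1456, -2183]].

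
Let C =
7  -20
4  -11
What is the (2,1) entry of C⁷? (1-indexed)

tr C = -4 and det C = 3, so the characteristic polynomial is λ² − (-4)λ + (3) with roots -1 and -3.
Eigenvectors give P = [[5, 2], [2, 1]] with P⁻¹ = [[1, -2], [-2, 5]], and C = P·diag(-1, -3)·P⁻¹.
Then C⁷ = P·diag(-1, -2187)·P⁻¹ = [[-5, -4374], [-2, -2187]] · [[1, -2], [-2, 5]] = [[8743, -21860], [4372, -10931]].

4372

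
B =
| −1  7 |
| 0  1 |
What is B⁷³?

B² = I (check: tr B = 0 and det B = −1), so B⁷³ = B since 73 is odd.

[[−1, 7], [0, 1]]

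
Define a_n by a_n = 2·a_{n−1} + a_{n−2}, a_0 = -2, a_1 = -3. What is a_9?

With companion matrix C = [[2, 1], [1, 0]], [a_n, a_{n−1}]ᵀ = C·[a_{n−1}, a_{n−2}]ᵀ, so [a_9, a_8]ᵀ = C⁸·[a_1, a_0]ᵀ.
C⁸ = [[985, 408], [408, 169]], giving [a_9, a_8]ᵀ = [[-3771], [-1562]].

-3771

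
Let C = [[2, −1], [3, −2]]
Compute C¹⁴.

[[1, 0], [0, 1]]

C² = I (check: tr C = 0 and det C = −1), so C¹⁴ = I since 14 is even.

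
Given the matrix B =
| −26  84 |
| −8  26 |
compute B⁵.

tr B = 0 and det B = −4, so the characteristic polynomial is λ² − (0)λ + (−4) with roots 2 and −2.
Eigenvectors give P = [[3, 7], [1, 2]] with P⁻¹ = [[−2, 7], [1, −3]], and B = P·diag(2, −2)·P⁻¹.
Then B⁵ = P·diag(32, −32)·P⁻¹ = [[96, −224], [32, −64]] · [[−2, 7], [1, −3]] = [[−416, 1344], [−128, 416]].

[[−416, 1344], [−128, 416]]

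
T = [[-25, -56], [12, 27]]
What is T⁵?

tr T = 2 and det T = -3, so the characteristic polynomial is λ² − (2)λ + (-3) with roots 3 and -1.
Eigenvectors give P = [[-2, 7], [1, -3]] with P⁻¹ = [[3, 7], [1, 2]], and T = P·diag(3, -1)·P⁻¹.
Then T⁵ = P·diag(243, -1)·P⁻¹ = [[-486, -7], [243, 3]] · [[3, 7], [1, 2]] = [[-1465, -3416], [732, 1707]].

[[-1465, -3416], [732, 1707]]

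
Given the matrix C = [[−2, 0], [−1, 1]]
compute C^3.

C^2 = [[4, 0], [1, 1]]
C^3 = [[−8, 0], [−3, 1]]

[[−8, 0], [−3, 1]]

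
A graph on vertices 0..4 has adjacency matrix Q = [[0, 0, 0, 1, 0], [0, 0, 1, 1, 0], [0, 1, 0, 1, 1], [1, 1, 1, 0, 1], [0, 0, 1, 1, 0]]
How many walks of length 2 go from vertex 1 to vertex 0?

The number of length-2 walks from vertex 1 to vertex 0 is entry (1,0) of Q², where Q is the adjacency matrix.
Q² = [[1, 1, 1, 0, 1], [1, 2, 1, 1, 2], [1, 1, 3, 2, 1], [0, 1, 2, 4, 1], [1, 2, 1, 1, 2]]

1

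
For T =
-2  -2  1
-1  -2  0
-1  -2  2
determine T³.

[[-16, -22, 5], [-13, -18, 2], [-9, -14, 8]]

T² = [[5, 6, 0], [4, 6, -1], [2, 2, 3]]
T³ = [[-16, -22, 5], [-13, -18, 2], [-9, -14, 8]]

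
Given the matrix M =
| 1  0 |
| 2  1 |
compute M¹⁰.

M = I + N where N = [[0, 0], [2, 0]] is strictly lower-triangular, so N² = 0.
(I + N)¹⁰ = I + 10·N = [[1, 0], [20, 1]].

[[1, 0], [20, 1]]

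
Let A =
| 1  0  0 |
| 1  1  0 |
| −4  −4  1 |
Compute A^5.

A = I + N where N = [[0, 0, 0], [1, 0, 0], [−4, −4, 0]] is strictly lower-triangular, so N^3 = 0.
(I + N)^5 = I + 5·N + 10·N^2 = [[1, 0, 0], [5, 1, 0], [−60, −20, 1]].

[[1, 0, 0], [5, 1, 0], [−60, −20, 1]]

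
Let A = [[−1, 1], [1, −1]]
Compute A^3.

[[−4, 4], [4, −4]]

A^2 = [[2, −2], [−2, 2]]
A^3 = [[−4, 4], [4, −4]]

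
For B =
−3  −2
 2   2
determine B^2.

[[5, 2], [−2, 0]]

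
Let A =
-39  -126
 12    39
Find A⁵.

tr A = 0 and det A = -9, so the characteristic polynomial is λ² − (0)λ + (-9) with roots 3 and -3.
Eigenvectors give P = [[-3, 7], [1, -2]] with P⁻¹ = [[2, 7], [1, 3]], and A = P·diag(3, -3)·P⁻¹.
Then A⁵ = P·diag(243, -243)·P⁻¹ = [[-729, -1701], [243, 486]] · [[2, 7], [1, 3]] = [[-3159, -10206], [972, 3159]].

[[-3159, -10206], [972, 3159]]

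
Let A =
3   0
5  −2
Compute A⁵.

[[243, 0], [275, −32]]

tr A = 1 and det A = −6, so the characteristic polynomial is λ² − (1)λ + (−6) with roots 3 and −2.
Eigenvectors give P = [[−1, 0], [−1, 1]] with P⁻¹ = [[−1, 0], [−1, 1]], and A = P·diag(3, −2)·P⁻¹.
Then A⁵ = P·diag(243, −32)·P⁻¹ = [[−243, 0], [−243, −32]] · [[−1, 0], [−1, 1]] = [[243, 0], [275, −32]].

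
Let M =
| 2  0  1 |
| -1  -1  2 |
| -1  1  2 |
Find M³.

M² = [[3, 1, 4], [-3, 3, 1], [-5, 1, 5]]
M³ = [[1, 3, 13], [-10, -2, 5], [-16, 4, 7]]

[[1, 3, 13], [-10, -2, 5], [-16, 4, 7]]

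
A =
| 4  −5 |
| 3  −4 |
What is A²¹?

A² = I (check: tr A = 0 and det A = −1), so A²¹ = A since 21 is odd.

[[4, −5], [3, −4]]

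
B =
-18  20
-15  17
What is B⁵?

tr B = -1 and det B = -6, so the characteristic polynomial is λ² − (-1)λ + (-6) with roots -3 and 2.
Eigenvectors give P = [[-4, 1], [-3, 1]] with P⁻¹ = [[-1, 1], [-3, 4]], and B = P·diag(-3, 2)·P⁻¹.
Then B⁵ = P·diag(-243, 32)·P⁻¹ = [[972, 32], [729, 32]] · [[-1, 1], [-3, 4]] = [[-1068, 1100], [-825, 857]].

[[-1068, 1100], [-825, 857]]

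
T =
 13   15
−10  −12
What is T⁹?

tr T = 1 and det T = −6, so the characteristic polynomial is λ² − (1)λ + (−6) with roots −2 and 3.
Eigenvectors give P = [[−1, 3], [1, −2]] with P⁻¹ = [[2, 3], [1, 1]], and T = P·diag(−2, 3)·P⁻¹.
Then T⁹ = P·diag(−512, 19683)·P⁻¹ = [[512, 59049], [−512, −39366]] · [[2, 3], [1, 1]] = [[60073, 60585], [−40390, −40902]].

[[60073, 60585], [−40390, −40902]]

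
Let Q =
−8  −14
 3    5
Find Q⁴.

tr Q = −3 and det Q = 2, so the characteristic polynomial is λ² − (−3)λ + (2) with roots −1 and −2.
Eigenvectors give P = [[2, −7], [−1, 3]] with P⁻¹ = [[−3, −7], [−1, −2]], and Q = P·diag(−1, −2)·P⁻¹.
Then Q⁴ = P·diag(1, 16)·P⁻¹ = [[2, −112], [−1, 48]] · [[−3, −7], [−1, −2]] = [[106, 210], [−45, −89]].

[[106, 210], [−45, −89]]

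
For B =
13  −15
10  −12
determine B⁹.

tr B = 1 and det B = −6, so the characteristic polynomial is λ² − (1)λ + (−6) with roots −2 and 3.
Eigenvectors give P = [[1, 3], [1, 2]] with P⁻¹ = [[−2, 3], [1, −1]], and B = P·diag(−2, 3)·P⁻¹.
Then B⁹ = P·diag(−512, 19683)·P⁻¹ = [[−512, 59049], [−512, 39366]] · [[−2, 3], [1, −1]] = [[60073, −60585], [40390, −40902]].

[[60073, −60585], [40390, −40902]]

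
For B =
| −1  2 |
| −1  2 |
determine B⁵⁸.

[[−1, 2], [−1, 2]]

B² = B (a projection; rank 1, trace 1), so B⁵⁸ = B.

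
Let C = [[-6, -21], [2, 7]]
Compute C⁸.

C² = C (a projection; rank 1, trace 1), so C⁸ = C.

[[-6, -21], [2, 7]]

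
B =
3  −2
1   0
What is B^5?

[[63, −62], [31, −30]]

tr B = 3 and det B = 2, so the characteristic polynomial is λ² − (3)λ + (2) with roots 1 and 2.
Eigenvectors give P = [[−1, 2], [−1, 1]] with P⁻¹ = [[1, −2], [1, −1]], and B = P·diag(1, 2)·P⁻¹.
Then B^5 = P·diag(1, 32)·P⁻¹ = [[−1, 64], [−1, 32]] · [[1, −2], [1, −1]] = [[63, −62], [31, −30]].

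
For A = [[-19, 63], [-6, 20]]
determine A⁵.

[[-199, 693], [-66, 230]]

tr A = 1 and det A = -2, so the characteristic polynomial is λ² − (1)λ + (-2) with roots 2 and -1.
Eigenvectors give P = [[-3, -7], [-1, -2]] with P⁻¹ = [[2, -7], [-1, 3]], and A = P·diag(2, -1)·P⁻¹.
Then A⁵ = P·diag(32, -1)·P⁻¹ = [[-96, 7], [-32, 2]] · [[2, -7], [-1, 3]] = [[-199, 693], [-66, 230]].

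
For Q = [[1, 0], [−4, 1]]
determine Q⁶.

Q = I + N where N = [[0, 0], [−4, 0]] is strictly lower-triangular, so N² = 0.
(I + N)⁶ = I + 6·N = [[1, 0], [−24, 1]].

[[1, 0], [−24, 1]]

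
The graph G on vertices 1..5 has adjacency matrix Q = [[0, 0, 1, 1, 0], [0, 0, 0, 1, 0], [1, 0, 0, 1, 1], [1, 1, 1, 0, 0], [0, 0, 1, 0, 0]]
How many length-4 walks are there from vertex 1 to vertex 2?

4

The number of length-4 walks from vertex 1 to vertex 2 is entry (1,2) of Q⁴, where Q is the adjacency matrix.
Q² = [[2, 1, 1, 1, 1], [1, 1, 1, 0, 0], [1, 1, 3, 1, 0], [1, 0, 1, 3, 1], [1, 0, 0, 1, 1]]
Q³ = [[2, 1, 4, 4, 1], [1, 0, 1, 3, 1], [4, 1, 2, 5, 3], [4, 3, 5, 2, 1], [1, 1, 3, 1, 0]]
Q⁴ = [[8, 4, 7, 7, 4], [4, 3, 5, 2, 1], [7, 5, 12, 7, 2], [7, 2, 7, 12, 5], [4, 1, 2, 5, 3]]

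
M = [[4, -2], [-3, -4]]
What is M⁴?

[[484, 0], [0, 484]]

M² = [[22, 0], [0, 22]]
M³ = [[88, -44], [-66, -88]]
M⁴ = [[484, 0], [0, 484]]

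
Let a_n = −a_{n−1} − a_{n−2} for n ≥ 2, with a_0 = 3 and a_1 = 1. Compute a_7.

1

With companion matrix T = [[−1, −1], [1, 0]], [a_n, a_{n−1}]ᵀ = T·[a_{n−1}, a_{n−2}]ᵀ, so [a_7, a_6]ᵀ = T⁶·[a_1, a_0]ᵀ.
T⁶ = [[1, 0], [0, 1]], giving [a_7, a_6]ᵀ = [[1], [3]].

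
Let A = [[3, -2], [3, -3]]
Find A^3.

A^2 = [[3, 0], [0, 3]]
A^3 = [[9, -6], [9, -9]]

[[9, -6], [9, -9]]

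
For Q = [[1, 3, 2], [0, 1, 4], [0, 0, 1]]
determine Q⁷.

[[1, 21, 266], [0, 1, 28], [0, 0, 1]]

Q = I + N where N = [[0, 3, 2], [0, 0, 4], [0, 0, 0]] is strictly upper-triangular, so N³ = 0.
(I + N)⁷ = I + 7·N + 21·N² = [[1, 21, 266], [0, 1, 28], [0, 0, 1]].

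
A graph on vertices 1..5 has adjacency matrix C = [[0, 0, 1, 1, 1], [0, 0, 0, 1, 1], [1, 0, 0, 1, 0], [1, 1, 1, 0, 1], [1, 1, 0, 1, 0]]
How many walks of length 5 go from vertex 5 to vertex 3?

33

The number of length-5 walks from vertex 5 to vertex 3 is entry (5,3) of C⁵, where C is the adjacency matrix.
C² = [[3, 2, 1, 2, 1], [2, 2, 1, 1, 1], [1, 1, 2, 1, 2], [2, 1, 1, 4, 2], [1, 1, 2, 2, 3]]
C³ = [[4, 3, 5, 7, 7], [3, 2, 3, 6, 5], [5, 3, 2, 6, 3], [7, 6, 6, 6, 7], [7, 5, 3, 7, 4]]
C⁴ = [[19, 14, 11, 19, 14], [14, 11, 9, 13, 11], [11, 9, 11, 13, 14], [19, 13, 13, 26, 19], [14, 11, 14, 19, 19]]
C⁵ = [[44, 33, 38, 58, 52], [33, 24, 27, 45, 38], [38, 27, 24, 45, 33], [58, 45, 45, 64, 58], [52, 38, 33, 58, 44]]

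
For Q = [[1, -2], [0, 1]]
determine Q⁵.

Q = I + N where N = [[0, -2], [0, 0]] is strictly upper-triangular, so N² = 0.
(I + N)⁵ = I + 5·N = [[1, -10], [0, 1]].

[[1, -10], [0, 1]]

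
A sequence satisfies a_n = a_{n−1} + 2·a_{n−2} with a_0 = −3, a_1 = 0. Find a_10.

With companion matrix T = [[1, 2], [1, 0]], [a_n, a_{n−1}]ᵀ = T·[a_{n−1}, a_{n−2}]ᵀ, so [a_10, a_9]ᵀ = T⁹·[a_1, a_0]ᵀ.
T⁹ = [[341, 342], [171, 170]], giving [a_10, a_9]ᵀ = [[−1026], [−510]].

−1026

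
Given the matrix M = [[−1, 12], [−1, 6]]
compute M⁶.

tr M = 5 and det M = 6, so the characteristic polynomial is λ² − (5)λ + (6) with roots 2 and 3.
Eigenvectors give P = [[−4, −3], [−1, −1]] with P⁻¹ = [[−1, 3], [1, −4]], and M = P·diag(2, 3)·P⁻¹.
Then M⁶ = P·diag(64, 729)·P⁻¹ = [[−256, −2187], [−64, −729]] · [[−1, 3], [1, −4]] = [[−1931, 7980], [−665, 2724]].

[[−1931, 7980], [−665, 2724]]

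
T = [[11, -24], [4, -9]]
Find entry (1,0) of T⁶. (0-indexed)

tr T = 2 and det T = -3, so the characteristic polynomial is λ² − (2)λ + (-3) with roots -1 and 3.
Eigenvectors give P = [[-2, -3], [-1, -1]] with P⁻¹ = [[1, -3], [-1, 2]], and T = P·diag(-1, 3)·P⁻¹.
Then T⁶ = P·diag(1, 729)·P⁻¹ = [[-2, -2187], [-1, -729]] · [[1, -3], [-1, 2]] = [[2185, -4368], [728, -1455]].

728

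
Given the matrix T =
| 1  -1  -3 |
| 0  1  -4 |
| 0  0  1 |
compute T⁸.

[[1, -8, 88], [0, 1, -32], [0, 0, 1]]

T = I + N where N = [[0, -1, -3], [0, 0, -4], [0, 0, 0]] is strictly upper-triangular, so N³ = 0.
(I + N)⁸ = I + 8·N + 28·N² = [[1, -8, 88], [0, 1, -32], [0, 0, 1]].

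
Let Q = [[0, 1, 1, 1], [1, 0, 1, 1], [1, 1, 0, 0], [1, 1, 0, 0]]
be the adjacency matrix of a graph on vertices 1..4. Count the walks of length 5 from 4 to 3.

The number of length-5 walks from vertex 4 to vertex 3 is entry (4,3) of Q⁵, where Q is the adjacency matrix.
Q² = [[3, 2, 1, 1], [2, 3, 1, 1], [1, 1, 2, 2], [1, 1, 2, 2]]
Q³ = [[4, 5, 5, 5], [5, 4, 5, 5], [5, 5, 2, 2], [5, 5, 2, 2]]
Q⁴ = [[15, 14, 9, 9], [14, 15, 9, 9], [9, 9, 10, 10], [9, 9, 10, 10]]
Q⁵ = [[32, 33, 29, 29], [33, 32, 29, 29], [29, 29, 18, 18], [29, 29, 18, 18]]

18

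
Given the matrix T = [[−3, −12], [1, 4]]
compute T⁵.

T² = T (a projection; rank 1, trace 1), so T⁵ = T.

[[−3, −12], [1, 4]]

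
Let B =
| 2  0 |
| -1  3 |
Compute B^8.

tr B = 5 and det B = 6, so the characteristic polynomial is λ² − (5)λ + (6) with roots 3 and 2.
Eigenvectors give P = [[0, -1], [-1, -1]] with P⁻¹ = [[1, -1], [-1, 0]], and B = P·diag(3, 2)·P⁻¹.
Then B^8 = P·diag(6561, 256)·P⁻¹ = [[0, -256], [-6561, -256]] · [[1, -1], [-1, 0]] = [[256, 0], [-6305, 6561]].

[[256, 0], [-6305, 6561]]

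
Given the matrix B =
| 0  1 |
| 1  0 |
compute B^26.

[[1, 0], [0, 1]]

B² = I (check: tr B = 0 and det B = −1), so B^26 = I since 26 is even.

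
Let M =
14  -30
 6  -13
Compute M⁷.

tr M = 1 and det M = -2, so the characteristic polynomial is λ² − (1)λ + (-2) with roots -1 and 2.
Eigenvectors give P = [[2, 5], [1, 2]] with P⁻¹ = [[-2, 5], [1, -2]], and M = P·diag(-1, 2)·P⁻¹.
Then M⁷ = P·diag(-1, 128)·P⁻¹ = [[-2, 640], [-1, 256]] · [[-2, 5], [1, -2]] = [[644, -1290], [258, -517]].

[[644, -1290], [258, -517]]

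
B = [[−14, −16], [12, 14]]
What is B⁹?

tr B = 0 and det B = −4, so the characteristic polynomial is λ² − (0)λ + (−4) with roots 2 and −2.
Eigenvectors give P = [[−1, 4], [1, −3]] with P⁻¹ = [[3, 4], [1, 1]], and B = P·diag(2, −2)·P⁻¹.
Then B⁹ = P·diag(512, −512)·P⁻¹ = [[−512, −2048], [512, 1536]] · [[3, 4], [1, 1]] = [[−3584, −4096], [3072, 3584]].

[[−3584, −4096], [3072, 3584]]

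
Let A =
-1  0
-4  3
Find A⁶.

tr A = 2 and det A = -3, so the characteristic polynomial is λ² − (2)λ + (-3) with roots 3 and -1.
Eigenvectors give P = [[0, 1], [-1, 1]] with P⁻¹ = [[1, -1], [1, 0]], and A = P·diag(3, -1)·P⁻¹.
Then A⁶ = P·diag(729, 1)·P⁻¹ = [[0, 1], [-729, 1]] · [[1, -1], [1, 0]] = [[1, 0], [-728, 729]].

[[1, 0], [-728, 729]]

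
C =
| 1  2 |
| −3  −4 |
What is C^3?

[[13, 14], [−21, −22]]

tr C = −3 and det C = 2, so the characteristic polynomial is λ² − (−3)λ + (2) with roots −1 and −2.
Eigenvectors give P = [[−1, −2], [1, 3]] with P⁻¹ = [[−3, −2], [1, 1]], and C = P·diag(−1, −2)·P⁻¹.
Then C^3 = P·diag(−1, −8)·P⁻¹ = [[1, 16], [−1, −24]] · [[−3, −2], [1, 1]] = [[13, 14], [−21, −22]].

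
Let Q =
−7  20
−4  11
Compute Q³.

tr Q = 4 and det Q = 3, so the characteristic polynomial is λ² − (4)λ + (3) with roots 1 and 3.
Eigenvectors give P = [[5, 2], [2, 1]] with P⁻¹ = [[1, −2], [−2, 5]], and Q = P·diag(1, 3)·P⁻¹.
Then Q³ = P·diag(1, 27)·P⁻¹ = [[5, 54], [2, 27]] · [[1, −2], [−2, 5]] = [[−103, 260], [−52, 131]].

[[−103, 260], [−52, 131]]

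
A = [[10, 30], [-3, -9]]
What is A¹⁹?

[[10, 30], [-3, -9]]

A² = A (a projection; rank 1, trace 1), so A¹⁹ = A.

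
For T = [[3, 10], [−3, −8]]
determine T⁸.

tr T = −5 and det T = 6, so the characteristic polynomial is λ² − (−5)λ + (6) with roots −2 and −3.
Eigenvectors give P = [[−2, −5], [1, 3]] with P⁻¹ = [[−3, −5], [1, 2]], and T = P·diag(−2, −3)·P⁻¹.
Then T⁸ = P·diag(256, 6561)·P⁻¹ = [[−512, −32805], [256, 19683]] · [[−3, −5], [1, 2]] = [[−31269, −63050], [18915, 38086]].

[[−31269, −63050], [18915, 38086]]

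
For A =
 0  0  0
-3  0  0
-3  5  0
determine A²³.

A is strictly triangular, hence nilpotent: A³ = 0, so A²³ = 0.

[[0, 0, 0], [0, 0, 0], [0, 0, 0]]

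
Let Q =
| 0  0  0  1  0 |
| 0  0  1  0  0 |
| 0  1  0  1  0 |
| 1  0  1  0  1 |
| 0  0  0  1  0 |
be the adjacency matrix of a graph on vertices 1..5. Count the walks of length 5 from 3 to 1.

The number of length-5 walks from vertex 3 to vertex 1 is entry (3,1) of Q^5, where Q is the adjacency matrix.
Q^2 = [[1, 0, 1, 0, 1], [0, 1, 0, 1, 0], [1, 0, 2, 0, 1], [0, 1, 0, 3, 0], [1, 0, 1, 0, 1]]
Q^3 = [[0, 1, 0, 3, 0], [1, 0, 2, 0, 1], [0, 2, 0, 4, 0], [3, 0, 4, 0, 3], [0, 1, 0, 3, 0]]
Q^4 = [[3, 0, 4, 0, 3], [0, 2, 0, 4, 0], [4, 0, 6, 0, 4], [0, 4, 0, 10, 0], [3, 0, 4, 0, 3]]
Q^5 = [[0, 4, 0, 10, 0], [4, 0, 6, 0, 4], [0, 6, 0, 14, 0], [10, 0, 14, 0, 10], [0, 4, 0, 10, 0]]

0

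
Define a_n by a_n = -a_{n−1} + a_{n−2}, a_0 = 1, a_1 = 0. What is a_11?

-55

With companion matrix B = [[-1, 1], [1, 0]], [a_n, a_{n−1}]ᵀ = B·[a_{n−1}, a_{n−2}]ᵀ, so [a_11, a_10]ᵀ = B¹⁰·[a_1, a_0]ᵀ.
B¹⁰ = [[89, -55], [-55, 34]], giving [a_11, a_10]ᵀ = [[-55], [34]].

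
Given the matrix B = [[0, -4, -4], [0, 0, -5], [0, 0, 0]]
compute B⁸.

B is strictly triangular, hence nilpotent: B³ = 0, so B⁸ = 0.

[[0, 0, 0], [0, 0, 0], [0, 0, 0]]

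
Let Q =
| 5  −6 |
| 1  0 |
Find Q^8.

tr Q = 5 and det Q = 6, so the characteristic polynomial is λ² − (5)λ + (6) with roots 2 and 3.
Eigenvectors give P = [[−2, 3], [−1, 1]] with P⁻¹ = [[1, −3], [1, −2]], and Q = P·diag(2, 3)·P⁻¹.
Then Q^8 = P·diag(256, 6561)·P⁻¹ = [[−512, 19683], [−256, 6561]] · [[1, −3], [1, −2]] = [[19171, −37830], [6305, −12354]].

[[19171, −37830], [6305, −12354]]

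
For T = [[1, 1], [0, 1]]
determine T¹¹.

[[1, 11], [0, 1]]

T = I + N where N = [[0, 1], [0, 0]] is strictly upper-triangular, so N² = 0.
(I + N)¹¹ = I + 11·N = [[1, 11], [0, 1]].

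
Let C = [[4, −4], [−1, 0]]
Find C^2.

[[20, −16], [−4, 4]]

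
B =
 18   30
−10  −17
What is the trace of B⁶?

793

tr B = 1 and det B = −6, so the characteristic polynomial is λ² − (1)λ + (−6) with roots −2 and 3.
Eigenvectors give P = [[−3, −2], [2, 1]] with P⁻¹ = [[1, 2], [−2, −3]], and B = P·diag(−2, 3)·P⁻¹.
Then B⁶ = P·diag(64, 729)·P⁻¹ = [[−192, −1458], [128, 729]] · [[1, 2], [−2, −3]] = [[2724, 3990], [−1330, −1931]].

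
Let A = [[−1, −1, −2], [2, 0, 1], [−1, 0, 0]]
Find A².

[[1, 1, 1], [−3, −2, −4], [1, 1, 2]]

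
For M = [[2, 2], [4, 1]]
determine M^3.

M^2 = [[12, 6], [12, 9]]
M^3 = [[48, 30], [60, 33]]

[[48, 30], [60, 33]]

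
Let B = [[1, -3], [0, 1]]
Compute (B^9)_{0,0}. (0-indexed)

1

B = I + N where N = [[0, -3], [0, 0]] is strictly upper-triangular, so N^2 = 0.
(I + N)^9 = I + 9·N = [[1, -27], [0, 1]].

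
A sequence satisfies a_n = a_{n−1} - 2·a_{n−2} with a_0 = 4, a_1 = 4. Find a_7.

-12

With companion matrix C = [[1, -2], [1, 0]], [a_n, a_{n−1}]ᵀ = C·[a_{n−1}, a_{n−2}]ᵀ, so [a_7, a_6]ᵀ = C^6·[a_1, a_0]ᵀ.
C^6 = [[7, -10], [5, 2]], giving [a_7, a_6]ᵀ = [[-12], [28]].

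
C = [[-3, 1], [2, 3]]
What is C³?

C² = [[11, 0], [0, 11]]
C³ = [[-33, 11], [22, 33]]

[[-33, 11], [22, 33]]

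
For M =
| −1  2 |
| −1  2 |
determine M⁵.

[[−1, 2], [−1, 2]]

M² = M (a projection; rank 1, trace 1), so M⁵ = M.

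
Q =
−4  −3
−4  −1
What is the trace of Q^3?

Q^2 = [[28, 15], [20, 13]]
Q^3 = [[−172, −99], [−132, −73]]

−245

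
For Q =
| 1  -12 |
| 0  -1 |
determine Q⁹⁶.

[[1, 0], [0, 1]]

Q² = I (check: tr Q = 0 and det Q = -1), so Q⁹⁶ = I since 96 is even.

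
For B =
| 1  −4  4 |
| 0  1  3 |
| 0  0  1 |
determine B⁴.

[[1, −16, −56], [0, 1, 12], [0, 0, 1]]

B = I + N where N = [[0, −4, 4], [0, 0, 3], [0, 0, 0]] is strictly upper-triangular, so N³ = 0.
(I + N)⁴ = I + 4·N + 6·N² = [[1, −16, −56], [0, 1, 12], [0, 0, 1]].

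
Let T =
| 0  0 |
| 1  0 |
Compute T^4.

[[0, 0], [0, 0]]

T is strictly triangular, hence nilpotent: T^2 = 0, so T^4 = 0.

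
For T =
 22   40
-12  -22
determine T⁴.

[[16, 0], [0, 16]]

tr T = 0 and det T = -4, so the characteristic polynomial is λ² − (0)λ + (-4) with roots 2 and -2.
Eigenvectors give P = [[2, 5], [-1, -3]] with P⁻¹ = [[3, 5], [-1, -2]], and T = P·diag(2, -2)·P⁻¹.
Then T⁴ = P·diag(16, 16)·P⁻¹ = [[32, 80], [-16, -48]] · [[3, 5], [-1, -2]] = [[16, 0], [0, 16]].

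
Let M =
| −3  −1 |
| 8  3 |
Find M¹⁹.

[[−3, −1], [8, 3]]

M² = I (check: tr M = 0 and det M = −1), so M¹⁹ = M since 19 is odd.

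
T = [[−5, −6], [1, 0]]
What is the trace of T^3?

−35

tr T = −5 and det T = 6, so the characteristic polynomial is λ² − (−5)λ + (6) with roots −2 and −3.
Eigenvectors give P = [[2, 3], [−1, −1]] with P⁻¹ = [[−1, −3], [1, 2]], and T = P·diag(−2, −3)·P⁻¹.
Then T^3 = P·diag(−8, −27)·P⁻¹ = [[−16, −81], [8, 27]] · [[−1, −3], [1, 2]] = [[−65, −114], [19, 30]].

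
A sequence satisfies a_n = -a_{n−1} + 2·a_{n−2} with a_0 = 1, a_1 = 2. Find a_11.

With companion matrix C = [[-1, 2], [1, 0]], [a_n, a_{n−1}]ᵀ = C·[a_{n−1}, a_{n−2}]ᵀ, so [a_11, a_10]ᵀ = C¹⁰·[a_1, a_0]ᵀ.
C¹⁰ = [[683, -682], [-341, 342]], giving [a_11, a_10]ᵀ = [[684], [-340]].

684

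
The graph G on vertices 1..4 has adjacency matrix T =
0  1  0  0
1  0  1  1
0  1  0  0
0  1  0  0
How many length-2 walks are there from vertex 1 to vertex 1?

The number of length-2 walks from vertex 1 to vertex 1 is entry (1,1) of T², where T is the adjacency matrix.
T² = [[1, 0, 1, 1], [0, 3, 0, 0], [1, 0, 1, 1], [1, 0, 1, 1]]

1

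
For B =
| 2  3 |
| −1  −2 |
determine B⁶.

[[1, 0], [0, 1]]

B² = I (check: tr B = 0 and det B = −1), so B⁶ = I since 6 is even.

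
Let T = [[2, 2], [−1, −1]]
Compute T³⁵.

[[2, 2], [−1, −1]]

T² = T (a projection; rank 1, trace 1), so T³⁵ = T.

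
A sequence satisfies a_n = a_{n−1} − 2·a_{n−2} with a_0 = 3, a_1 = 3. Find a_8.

With companion matrix M = [[1, −2], [1, 0]], [a_n, a_{n−1}]ᵀ = M·[a_{n−1}, a_{n−2}]ᵀ, so [a_8, a_7]ᵀ = M^7·[a_1, a_0]ᵀ.
M^7 = [[−3, −14], [7, −10]], giving [a_8, a_7]ᵀ = [[−51], [−9]].

−51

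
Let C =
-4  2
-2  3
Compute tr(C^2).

17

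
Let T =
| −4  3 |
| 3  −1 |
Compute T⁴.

T² = [[25, −15], [−15, 10]]
T³ = [[−145, 90], [90, −55]]
T⁴ = [[850, −525], [−525, 325]]

[[850, −525], [−525, 325]]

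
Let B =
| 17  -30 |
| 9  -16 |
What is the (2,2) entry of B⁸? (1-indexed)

-1274

tr B = 1 and det B = -2, so the characteristic polynomial is λ² − (1)λ + (-2) with roots -1 and 2.
Eigenvectors give P = [[-5, 2], [-3, 1]] with P⁻¹ = [[1, -2], [3, -5]], and B = P·diag(-1, 2)·P⁻¹.
Then B⁸ = P·diag(1, 256)·P⁻¹ = [[-5, 512], [-3, 256]] · [[1, -2], [3, -5]] = [[1531, -2550], [765, -1274]].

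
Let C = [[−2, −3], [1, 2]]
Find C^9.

C² = I (check: tr C = 0 and det C = −1), so C^9 = C since 9 is odd.

[[−2, −3], [1, 2]]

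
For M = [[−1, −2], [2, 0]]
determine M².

[[−3, 2], [−2, −4]]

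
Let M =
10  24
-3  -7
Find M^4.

tr M = 3 and det M = 2, so the characteristic polynomial is λ² − (3)λ + (2) with roots 1 and 2.
Eigenvectors give P = [[-8, -3], [3, 1]] with P⁻¹ = [[1, 3], [-3, -8]], and M = P·diag(1, 2)·P⁻¹.
Then M^4 = P·diag(1, 16)·P⁻¹ = [[-8, -48], [3, 16]] · [[1, 3], [-3, -8]] = [[136, 360], [-45, -119]].

[[136, 360], [-45, -119]]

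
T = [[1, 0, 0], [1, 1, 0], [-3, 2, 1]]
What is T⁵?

[[1, 0, 0], [5, 1, 0], [5, 10, 1]]

T = I + N where N = [[0, 0, 0], [1, 0, 0], [-3, 2, 0]] is strictly lower-triangular, so N³ = 0.
(I + N)⁵ = I + 5·N + 10·N² = [[1, 0, 0], [5, 1, 0], [5, 10, 1]].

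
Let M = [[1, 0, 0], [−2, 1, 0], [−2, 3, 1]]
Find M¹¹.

[[1, 0, 0], [−22, 1, 0], [−352, 33, 1]]

M = I + N where N = [[0, 0, 0], [−2, 0, 0], [−2, 3, 0]] is strictly lower-triangular, so N³ = 0.
(I + N)¹¹ = I + 11·N + 55·N² = [[1, 0, 0], [−22, 1, 0], [−352, 33, 1]].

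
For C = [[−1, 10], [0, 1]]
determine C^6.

C² = I (check: tr C = 0 and det C = −1), so C^6 = I since 6 is even.

[[1, 0], [0, 1]]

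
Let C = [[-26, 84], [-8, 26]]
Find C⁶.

[[64, 0], [0, 64]]

tr C = 0 and det C = -4, so the characteristic polynomial is λ² − (0)λ + (-4) with roots -2 and 2.
Eigenvectors give P = [[7, 3], [2, 1]] with P⁻¹ = [[1, -3], [-2, 7]], and C = P·diag(-2, 2)·P⁻¹.
Then C⁶ = P·diag(64, 64)·P⁻¹ = [[448, 192], [128, 64]] · [[1, -3], [-2, 7]] = [[64, 0], [0, 64]].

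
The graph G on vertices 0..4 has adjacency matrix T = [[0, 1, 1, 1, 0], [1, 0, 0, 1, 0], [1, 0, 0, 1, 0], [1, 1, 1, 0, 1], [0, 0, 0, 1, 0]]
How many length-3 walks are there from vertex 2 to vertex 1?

2

The number of length-3 walks from vertex 2 to vertex 1 is entry (2,1) of T³, where T is the adjacency matrix.
T² = [[3, 1, 1, 2, 1], [1, 2, 2, 1, 1], [1, 2, 2, 1, 1], [2, 1, 1, 4, 0], [1, 1, 1, 0, 1]]
T³ = [[4, 5, 5, 6, 2], [5, 2, 2, 6, 1], [5, 2, 2, 6, 1], [6, 6, 6, 4, 4], [2, 1, 1, 4, 0]]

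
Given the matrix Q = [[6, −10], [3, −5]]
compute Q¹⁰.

Q² = Q (a projection; rank 1, trace 1), so Q¹⁰ = Q.

[[6, −10], [3, −5]]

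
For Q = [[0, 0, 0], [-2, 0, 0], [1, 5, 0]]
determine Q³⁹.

Q is strictly triangular, hence nilpotent: Q³ = 0, so Q³⁹ = 0.

[[0, 0, 0], [0, 0, 0], [0, 0, 0]]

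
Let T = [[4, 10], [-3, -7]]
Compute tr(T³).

tr T = -3 and det T = 2, so the characteristic polynomial is λ² − (-3)λ + (2) with roots -2 and -1.
Eigenvectors give P = [[-5, 2], [3, -1]] with P⁻¹ = [[1, 2], [3, 5]], and T = P·diag(-2, -1)·P⁻¹.
Then T³ = P·diag(-8, -1)·P⁻¹ = [[40, -2], [-24, 1]] · [[1, 2], [3, 5]] = [[34, 70], [-21, -43]].

-9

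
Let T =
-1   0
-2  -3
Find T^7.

tr T = -4 and det T = 3, so the characteristic polynomial is λ² − (-4)λ + (3) with roots -1 and -3.
Eigenvectors give P = [[-1, 0], [1, -1]] with P⁻¹ = [[-1, 0], [-1, -1]], and T = P·diag(-1, -3)·P⁻¹.
Then T^7 = P·diag(-1, -2187)·P⁻¹ = [[1, 0], [-1, 2187]] · [[-1, 0], [-1, -1]] = [[-1, 0], [-2186, -2187]].

[[-1, 0], [-2186, -2187]]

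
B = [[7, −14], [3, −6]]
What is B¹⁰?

[[7, −14], [3, −6]]

B² = B (a projection; rank 1, trace 1), so B¹⁰ = B.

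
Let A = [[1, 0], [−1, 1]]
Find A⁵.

A = I + N where N = [[0, 0], [−1, 0]] is strictly lower-triangular, so N² = 0.
(I + N)⁵ = I + 5·N = [[1, 0], [−5, 1]].

[[1, 0], [−5, 1]]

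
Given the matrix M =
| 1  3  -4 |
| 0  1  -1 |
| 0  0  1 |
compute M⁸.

[[1, 24, -116], [0, 1, -8], [0, 0, 1]]

M = I + N where N = [[0, 3, -4], [0, 0, -1], [0, 0, 0]] is strictly upper-triangular, so N³ = 0.
(I + N)⁸ = I + 8·N + 28·N² = [[1, 24, -116], [0, 1, -8], [0, 0, 1]].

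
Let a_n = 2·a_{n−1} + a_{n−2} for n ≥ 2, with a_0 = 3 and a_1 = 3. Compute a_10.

With companion matrix M = [[2, 1], [1, 0]], [a_n, a_{n−1}]ᵀ = M·[a_{n−1}, a_{n−2}]ᵀ, so [a_10, a_9]ᵀ = M⁹·[a_1, a_0]ᵀ.
M⁹ = [[2378, 985], [985, 408]], giving [a_10, a_9]ᵀ = [[10089], [4179]].

10089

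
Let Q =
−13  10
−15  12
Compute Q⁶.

tr Q = −1 and det Q = −6, so the characteristic polynomial is λ² − (−1)λ + (−6) with roots 2 and −3.
Eigenvectors give P = [[−2, 1], [−3, 1]] with P⁻¹ = [[1, −1], [3, −2]], and Q = P·diag(2, −3)·P⁻¹.
Then Q⁶ = P·diag(64, 729)·P⁻¹ = [[−128, 729], [−192, 729]] · [[1, −1], [3, −2]] = [[2059, −1330], [1995, −1266]].

[[2059, −1330], [1995, −1266]]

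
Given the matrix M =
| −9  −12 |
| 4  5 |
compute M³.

[[−105, −156], [52, 77]]

tr M = −4 and det M = 3, so the characteristic polynomial is λ² − (−4)λ + (3) with roots −3 and −1.
Eigenvectors give P = [[−2, −3], [1, 2]] with P⁻¹ = [[−2, −3], [1, 2]], and M = P·diag(−3, −1)·P⁻¹.
Then M³ = P·diag(−27, −1)·P⁻¹ = [[54, 3], [−27, −2]] · [[−2, −3], [1, 2]] = [[−105, −156], [52, 77]].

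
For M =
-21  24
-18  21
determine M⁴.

[[81, 0], [0, 81]]

tr M = 0 and det M = -9, so the characteristic polynomial is λ² − (0)λ + (-9) with roots -3 and 3.
Eigenvectors give P = [[4, 1], [3, 1]] with P⁻¹ = [[1, -1], [-3, 4]], and M = P·diag(-3, 3)·P⁻¹.
Then M⁴ = P·diag(81, 81)·P⁻¹ = [[324, 81], [243, 81]] · [[1, -1], [-3, 4]] = [[81, 0], [0, 81]].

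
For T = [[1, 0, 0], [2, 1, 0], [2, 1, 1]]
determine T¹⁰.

[[1, 0, 0], [20, 1, 0], [110, 10, 1]]

T = I + N where N = [[0, 0, 0], [2, 0, 0], [2, 1, 0]] is strictly lower-triangular, so N³ = 0.
(I + N)¹⁰ = I + 10·N + 45·N² = [[1, 0, 0], [20, 1, 0], [110, 10, 1]].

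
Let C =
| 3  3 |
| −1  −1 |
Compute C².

[[6, 6], [−2, −2]]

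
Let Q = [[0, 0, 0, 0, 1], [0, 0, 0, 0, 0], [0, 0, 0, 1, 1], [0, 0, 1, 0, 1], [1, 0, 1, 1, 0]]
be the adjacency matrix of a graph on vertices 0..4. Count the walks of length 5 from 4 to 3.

17

The number of length-5 walks from vertex 4 to vertex 3 is entry (4,3) of Q⁵, where Q is the adjacency matrix.
Q² = [[1, 0, 1, 1, 0], [0, 0, 0, 0, 0], [1, 0, 2, 1, 1], [1, 0, 1, 2, 1], [0, 0, 1, 1, 3]]
Q³ = [[0, 0, 1, 1, 3], [0, 0, 0, 0, 0], [1, 0, 2, 3, 4], [1, 0, 3, 2, 4], [3, 0, 4, 4, 2]]
Q⁴ = [[3, 0, 4, 4, 2], [0, 0, 0, 0, 0], [4, 0, 7, 6, 6], [4, 0, 6, 7, 6], [2, 0, 6, 6, 11]]
Q⁵ = [[2, 0, 6, 6, 11], [0, 0, 0, 0, 0], [6, 0, 12, 13, 17], [6, 0, 13, 12, 17], [11, 0, 17, 17, 14]]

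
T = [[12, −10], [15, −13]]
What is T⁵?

tr T = −1 and det T = −6, so the characteristic polynomial is λ² − (−1)λ + (−6) with roots 2 and −3.
Eigenvectors give P = [[1, 2], [1, 3]] with P⁻¹ = [[3, −2], [−1, 1]], and T = P·diag(2, −3)·P⁻¹.
Then T⁵ = P·diag(32, −243)·P⁻¹ = [[32, −486], [32, −729]] · [[3, −2], [−1, 1]] = [[582, −550], [825, −793]].

[[582, −550], [825, −793]]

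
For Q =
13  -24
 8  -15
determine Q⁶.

tr Q = -2 and det Q = -3, so the characteristic polynomial is λ² − (-2)λ + (-3) with roots 1 and -3.
Eigenvectors give P = [[2, -3], [1, -2]] with P⁻¹ = [[2, -3], [1, -2]], and Q = P·diag(1, -3)·P⁻¹.
Then Q⁶ = P·diag(1, 729)·P⁻¹ = [[2, -2187], [1, -1458]] · [[2, -3], [1, -2]] = [[-2183, 4368], [-1456, 2913]].

[[-2183, 4368], [-1456, 2913]]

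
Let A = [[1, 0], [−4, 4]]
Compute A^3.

A^2 = [[1, 0], [−20, 16]]
A^3 = [[1, 0], [−84, 64]]

[[1, 0], [−84, 64]]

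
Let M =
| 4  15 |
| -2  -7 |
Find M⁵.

[[154, 465], [-62, -187]]

tr M = -3 and det M = 2, so the characteristic polynomial is λ² − (-3)λ + (2) with roots -2 and -1.
Eigenvectors give P = [[-5, -3], [2, 1]] with P⁻¹ = [[1, 3], [-2, -5]], and M = P·diag(-2, -1)·P⁻¹.
Then M⁵ = P·diag(-32, -1)·P⁻¹ = [[160, 3], [-64, -1]] · [[1, 3], [-2, -5]] = [[154, 465], [-62, -187]].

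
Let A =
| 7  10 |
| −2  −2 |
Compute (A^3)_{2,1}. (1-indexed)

−38

tr A = 5 and det A = 6, so the characteristic polynomial is λ² − (5)λ + (6) with roots 3 and 2.
Eigenvectors give P = [[−5, 2], [2, −1]] with P⁻¹ = [[−1, −2], [−2, −5]], and A = P·diag(3, 2)·P⁻¹.
Then A^3 = P·diag(27, 8)·P⁻¹ = [[−135, 16], [54, −8]] · [[−1, −2], [−2, −5]] = [[103, 190], [−38, −68]].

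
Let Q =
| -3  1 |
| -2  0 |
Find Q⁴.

[[31, -15], [30, -14]]

tr Q = -3 and det Q = 2, so the characteristic polynomial is λ² − (-3)λ + (2) with roots -1 and -2.
Eigenvectors give P = [[1, 1], [2, 1]] with P⁻¹ = [[-1, 1], [2, -1]], and Q = P·diag(-1, -2)·P⁻¹.
Then Q⁴ = P·diag(1, 16)·P⁻¹ = [[1, 16], [2, 16]] · [[-1, 1], [2, -1]] = [[31, -15], [30, -14]].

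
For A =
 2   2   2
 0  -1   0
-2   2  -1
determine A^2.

[[0, 6, 2], [0, 1, 0], [-2, -8, -3]]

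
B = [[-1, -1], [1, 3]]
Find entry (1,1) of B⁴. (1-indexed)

-4

B² = [[0, -2], [2, 8]]
B³ = [[-2, -6], [6, 22]]
B⁴ = [[-4, -16], [16, 60]]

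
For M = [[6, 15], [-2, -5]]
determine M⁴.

[[6, 15], [-2, -5]]

M² = M (a projection; rank 1, trace 1), so M⁴ = M.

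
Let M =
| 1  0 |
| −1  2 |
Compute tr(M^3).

tr M = 3 and det M = 2, so the characteristic polynomial is λ² − (3)λ + (2) with roots 2 and 1.
Eigenvectors give P = [[0, 1], [−1, 1]] with P⁻¹ = [[1, −1], [1, 0]], and M = P·diag(2, 1)·P⁻¹.
Then M^3 = P·diag(8, 1)·P⁻¹ = [[0, 1], [−8, 1]] · [[1, −1], [1, 0]] = [[1, 0], [−7, 8]].

9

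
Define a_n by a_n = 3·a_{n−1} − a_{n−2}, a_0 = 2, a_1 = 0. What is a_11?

With companion matrix A = [[3, −1], [1, 0]], [a_n, a_{n−1}]ᵀ = A·[a_{n−1}, a_{n−2}]ᵀ, so [a_11, a_10]ᵀ = A^10·[a_1, a_0]ᵀ.
A^10 = [[17711, −6765], [6765, −2584]], giving [a_11, a_10]ᵀ = [[−13530], [−5168]].

−13530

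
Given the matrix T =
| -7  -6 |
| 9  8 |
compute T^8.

tr T = 1 and det T = -2, so the characteristic polynomial is λ² − (1)λ + (-2) with roots 2 and -1.
Eigenvectors give P = [[2, -1], [-3, 1]] with P⁻¹ = [[-1, -1], [-3, -2]], and T = P·diag(2, -1)·P⁻¹.
Then T^8 = P·diag(256, 1)·P⁻¹ = [[512, -1], [-768, 1]] · [[-1, -1], [-3, -2]] = [[-509, -510], [765, 766]].

[[-509, -510], [765, 766]]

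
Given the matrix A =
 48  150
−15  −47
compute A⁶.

[[6714, 19950], [−1995, −5921]]

tr A = 1 and det A = −6, so the characteristic polynomial is λ² − (1)λ + (−6) with roots 3 and −2.
Eigenvectors give P = [[10, −3], [−3, 1]] with P⁻¹ = [[1, 3], [3, 10]], and A = P·diag(3, −2)·P⁻¹.
Then A⁶ = P·diag(729, 64)·P⁻¹ = [[7290, −192], [−2187, 64]] · [[1, 3], [3, 10]] = [[6714, 19950], [−1995, −5921]].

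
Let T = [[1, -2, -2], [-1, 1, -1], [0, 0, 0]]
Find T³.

T² = [[3, -4, 0], [-2, 3, 1], [0, 0, 0]]
T³ = [[7, -10, -2], [-5, 7, 1], [0, 0, 0]]

[[7, -10, -2], [-5, 7, 1], [0, 0, 0]]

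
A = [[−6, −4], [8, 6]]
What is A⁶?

[[64, 0], [0, 64]]

tr A = 0 and det A = −4, so the characteristic polynomial is λ² − (0)λ + (−4) with roots 2 and −2.
Eigenvectors give P = [[−1, −1], [2, 1]] with P⁻¹ = [[1, 1], [−2, −1]], and A = P·diag(2, −2)·P⁻¹.
Then A⁶ = P·diag(64, 64)·P⁻¹ = [[−64, −64], [128, 64]] · [[1, 1], [−2, −1]] = [[64, 0], [0, 64]].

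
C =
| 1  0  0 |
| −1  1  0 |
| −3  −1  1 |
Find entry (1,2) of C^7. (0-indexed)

C = I + N where N = [[0, 0, 0], [−1, 0, 0], [−3, −1, 0]] is strictly lower-triangular, so N^3 = 0.
(I + N)^7 = I + 7·N + 21·N^2 = [[1, 0, 0], [−7, 1, 0], [0, −7, 1]].

0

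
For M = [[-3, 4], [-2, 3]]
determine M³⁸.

M² = I (check: tr M = 0 and det M = -1), so M³⁸ = I since 38 is even.

[[1, 0], [0, 1]]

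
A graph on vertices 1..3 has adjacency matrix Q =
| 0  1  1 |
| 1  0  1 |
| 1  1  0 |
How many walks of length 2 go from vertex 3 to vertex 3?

The number of length-2 walks from vertex 3 to vertex 3 is entry (3,3) of Q², where Q is the adjacency matrix.
Q² = [[2, 1, 1], [1, 2, 1], [1, 1, 2]]

2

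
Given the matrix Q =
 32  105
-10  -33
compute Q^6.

[[-3926, -13965], [1330, 4719]]

tr Q = -1 and det Q = -6, so the characteristic polynomial is λ² − (-1)λ + (-6) with roots 2 and -3.
Eigenvectors give P = [[7, 3], [-2, -1]] with P⁻¹ = [[1, 3], [-2, -7]], and Q = P·diag(2, -3)·P⁻¹.
Then Q^6 = P·diag(64, 729)·P⁻¹ = [[448, 2187], [-128, -729]] · [[1, 3], [-2, -7]] = [[-3926, -13965], [1330, 4719]].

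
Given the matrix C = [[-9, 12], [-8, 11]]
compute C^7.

[[-4377, 6564], [-4376, 6563]]

tr C = 2 and det C = -3, so the characteristic polynomial is λ² − (2)λ + (-3) with roots -1 and 3.
Eigenvectors give P = [[-3, -1], [-2, -1]] with P⁻¹ = [[-1, 1], [2, -3]], and C = P·diag(-1, 3)·P⁻¹.
Then C^7 = P·diag(-1, 2187)·P⁻¹ = [[3, -2187], [2, -2187]] · [[-1, 1], [2, -3]] = [[-4377, 6564], [-4376, 6563]].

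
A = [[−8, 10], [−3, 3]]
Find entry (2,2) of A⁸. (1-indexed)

tr A = −5 and det A = 6, so the characteristic polynomial is λ² − (−5)λ + (6) with roots −2 and −3.
Eigenvectors give P = [[5, 2], [3, 1]] with P⁻¹ = [[−1, 2], [3, −5]], and A = P·diag(−2, −3)·P⁻¹.
Then A⁸ = P·diag(256, 6561)·P⁻¹ = [[1280, 13122], [768, 6561]] · [[−1, 2], [3, −5]] = [[38086, −63050], [18915, −31269]].

−31269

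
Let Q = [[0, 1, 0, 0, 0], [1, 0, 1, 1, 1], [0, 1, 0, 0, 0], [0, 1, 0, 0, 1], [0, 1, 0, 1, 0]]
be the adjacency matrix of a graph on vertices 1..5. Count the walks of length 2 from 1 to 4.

The number of length-2 walks from vertex 1 to vertex 4 is entry (1,4) of Q², where Q is the adjacency matrix.
Q² = [[1, 0, 1, 1, 1], [0, 4, 0, 1, 1], [1, 0, 1, 1, 1], [1, 1, 1, 2, 1], [1, 1, 1, 1, 2]]

1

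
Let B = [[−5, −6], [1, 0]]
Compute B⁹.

[[−58025, −115026], [19171, 37830]]

tr B = −5 and det B = 6, so the characteristic polynomial is λ² − (−5)λ + (6) with roots −2 and −3.
Eigenvectors give P = [[2, 3], [−1, −1]] with P⁻¹ = [[−1, −3], [1, 2]], and B = P·diag(−2, −3)·P⁻¹.
Then B⁹ = P·diag(−512, −19683)·P⁻¹ = [[−1024, −59049], [512, 19683]] · [[−1, −3], [1, 2]] = [[−58025, −115026], [19171, 37830]].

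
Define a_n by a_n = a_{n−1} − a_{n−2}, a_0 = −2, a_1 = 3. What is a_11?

−5

With companion matrix M = [[1, −1], [1, 0]], [a_n, a_{n−1}]ᵀ = M·[a_{n−1}, a_{n−2}]ᵀ, so [a_11, a_10]ᵀ = M¹⁰·[a_1, a_0]ᵀ.
M¹⁰ = [[−1, 1], [−1, 0]], giving [a_11, a_10]ᵀ = [[−5], [−3]].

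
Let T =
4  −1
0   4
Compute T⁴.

[[256, −256], [0, 256]]

T² = [[16, −8], [0, 16]]
T³ = [[64, −48], [0, 64]]
T⁴ = [[256, −256], [0, 256]]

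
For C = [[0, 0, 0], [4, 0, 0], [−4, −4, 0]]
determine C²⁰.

C is strictly triangular, hence nilpotent: C³ = 0, so C²⁰ = 0.

[[0, 0, 0], [0, 0, 0], [0, 0, 0]]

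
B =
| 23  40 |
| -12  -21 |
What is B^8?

tr B = 2 and det B = -3, so the characteristic polynomial is λ² − (2)λ + (-3) with roots -1 and 3.
Eigenvectors give P = [[-5, -2], [3, 1]] with P⁻¹ = [[1, 2], [-3, -5]], and B = P·diag(-1, 3)·P⁻¹.
Then B^8 = P·diag(1, 6561)·P⁻¹ = [[-5, -13122], [3, 6561]] · [[1, 2], [-3, -5]] = [[39361, 65600], [-19680, -32799]].

[[39361, 65600], [-19680, -32799]]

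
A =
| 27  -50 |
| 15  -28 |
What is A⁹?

tr A = -1 and det A = -6, so the characteristic polynomial is λ² − (-1)λ + (-6) with roots -3 and 2.
Eigenvectors give P = [[-5, -2], [-3, -1]] with P⁻¹ = [[1, -2], [-3, 5]], and A = P·diag(-3, 2)·P⁻¹.
Then A⁹ = P·diag(-19683, 512)·P⁻¹ = [[98415, -1024], [59049, -512]] · [[1, -2], [-3, 5]] = [[101487, -201950], [60585, -120658]].

[[101487, -201950], [60585, -120658]]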